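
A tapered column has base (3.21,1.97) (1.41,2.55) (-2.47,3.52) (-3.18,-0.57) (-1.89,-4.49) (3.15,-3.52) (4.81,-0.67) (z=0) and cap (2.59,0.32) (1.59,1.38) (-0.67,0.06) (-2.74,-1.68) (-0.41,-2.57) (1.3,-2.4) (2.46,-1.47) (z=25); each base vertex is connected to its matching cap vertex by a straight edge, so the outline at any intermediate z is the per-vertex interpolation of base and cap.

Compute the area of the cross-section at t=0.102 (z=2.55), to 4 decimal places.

Area at t=0.102: 40.7502

Cross-section at t=0.102: each vertex is (1-t)·p0[i] + t·p1[i].
  v1: (1-0.102)·(3.21,1.97) + 0.102·(2.59,0.32) = (3.1468,1.8017)
  v2: (1-0.102)·(1.41,2.55) + 0.102·(1.59,1.38) = (1.4284,2.4307)
  v3: (1-0.102)·(-2.47,3.52) + 0.102·(-0.67,0.06) = (-2.2864,3.1671)
  v4: (1-0.102)·(-3.18,-0.57) + 0.102·(-2.74,-1.68) = (-3.1351,-0.6832)
  v5: (1-0.102)·(-1.89,-4.49) + 0.102·(-0.41,-2.57) = (-1.7390,-4.2942)
  v6: (1-0.102)·(3.15,-3.52) + 0.102·(1.3,-2.4) = (2.9613,-3.4058)
  v7: (1-0.102)·(4.81,-0.67) + 0.102·(2.46,-1.47) = (4.5703,-0.7516)
Shoelace sum Σ(x_i·y_{i+1} − x_{i+1}·y_i):
  i=1: 3.1468·2.4307 − 1.4284·1.8017 = +5.0752 (running +5.0752)
  i=2: 1.4284·3.1671 − -2.2864·2.4307 = +10.0812 (running +15.1564)
  i=3: -2.2864·-0.6832 − -3.1351·3.1671 = +11.4913 (running +26.6477)
  i=4: -3.1351·-4.2942 − -1.7390·-0.6832 = +12.2746 (running +38.9223)
  i=5: -1.7390·-3.4058 − 2.9613·-4.2942 = +18.6390 (running +57.5613)
  i=6: 2.9613·-0.7516 − 4.5703·-3.4058 = +13.3396 (running +70.9009)
  i=7: 4.5703·1.8017 − 3.1468·-0.7516 = +10.5994 (running +81.5004)
Area = |Σ|/2 = |81.5004|/2 = 40.7502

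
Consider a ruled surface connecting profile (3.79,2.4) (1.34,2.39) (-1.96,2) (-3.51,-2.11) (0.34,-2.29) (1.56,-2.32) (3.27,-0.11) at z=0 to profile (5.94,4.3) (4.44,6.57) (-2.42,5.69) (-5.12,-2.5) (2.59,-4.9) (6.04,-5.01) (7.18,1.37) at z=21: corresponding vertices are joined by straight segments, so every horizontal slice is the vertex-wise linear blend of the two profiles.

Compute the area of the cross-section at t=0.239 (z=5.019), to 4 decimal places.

Area at t=0.239: 39.9203

Cross-section at t=0.239: each vertex is (1-t)·p0[i] + t·p1[i].
  v1: (1-0.239)·(3.79,2.4) + 0.239·(5.94,4.3) = (4.3039,2.8541)
  v2: (1-0.239)·(1.34,2.39) + 0.239·(4.44,6.57) = (2.0809,3.3890)
  v3: (1-0.239)·(-1.96,2) + 0.239·(-2.42,5.69) = (-2.0699,2.8819)
  v4: (1-0.239)·(-3.51,-2.11) + 0.239·(-5.12,-2.5) = (-3.8948,-2.2032)
  v5: (1-0.239)·(0.34,-2.29) + 0.239·(2.59,-4.9) = (0.8778,-2.9138)
  v6: (1-0.239)·(1.56,-2.32) + 0.239·(6.04,-5.01) = (2.6307,-2.9629)
  v7: (1-0.239)·(3.27,-0.11) + 0.239·(7.18,1.37) = (4.2045,0.2437)
Shoelace sum Σ(x_i·y_{i+1} − x_{i+1}·y_i):
  i=1: 4.3039·3.3890 − 2.0809·2.8541 = +8.6467 (running +8.6467)
  i=2: 2.0809·2.8819 − -2.0699·3.3890 = +13.0120 (running +21.6588)
  i=3: -2.0699·-2.2032 − -3.8948·2.8819 = +15.7849 (running +37.4437)
  i=4: -3.8948·-2.9138 − 0.8778·-2.2032 = +13.2825 (running +50.7262)
  i=5: 0.8778·-2.9629 − 2.6307·-2.9138 = +5.0647 (running +55.7909)
  i=6: 2.6307·0.2437 − 4.2045·-2.9629 = +13.0987 (running +68.8895)
  i=7: 4.2045·2.8541 − 4.3039·0.2437 = +10.9511 (running +79.8406)
Area = |Σ|/2 = |79.8406|/2 = 39.9203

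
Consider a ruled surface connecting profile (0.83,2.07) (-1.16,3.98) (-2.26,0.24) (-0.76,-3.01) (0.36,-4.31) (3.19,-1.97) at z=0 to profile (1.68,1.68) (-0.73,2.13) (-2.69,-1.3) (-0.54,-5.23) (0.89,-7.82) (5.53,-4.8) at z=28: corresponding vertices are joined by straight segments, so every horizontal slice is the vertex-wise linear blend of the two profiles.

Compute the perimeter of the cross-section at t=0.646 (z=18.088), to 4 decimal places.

Perimeter at t=0.646: 24.4305

Cross-section at t=0.646: each vertex is (1-t)·p0[i] + t·p1[i].
  v1: (1-0.646)·(0.83,2.07) + 0.646·(1.68,1.68) = (1.3791,1.8181)
  v2: (1-0.646)·(-1.16,3.98) + 0.646·(-0.73,2.13) = (-0.8822,2.7849)
  v3: (1-0.646)·(-2.26,0.24) + 0.646·(-2.69,-1.3) = (-2.5378,-0.7548)
  v4: (1-0.646)·(-0.76,-3.01) + 0.646·(-0.54,-5.23) = (-0.6179,-4.4441)
  v5: (1-0.646)·(0.36,-4.31) + 0.646·(0.89,-7.82) = (0.7024,-6.5775)
  v6: (1-0.646)·(3.19,-1.97) + 0.646·(5.53,-4.8) = (4.7016,-3.7982)
Perimeter = Σ |v_{i+1} − v_i|:
  edge 1→2: √(-2.2613² + 0.9668²) = 2.4593 (running 2.4593)
  edge 2→3: √(-1.6556² + -3.5397²) = 3.9078 (running 6.3671)
  edge 3→4: √(1.9199² + -3.6893²) = 4.1589 (running 10.5260)
  edge 4→5: √(1.3203² + -2.1333²) = 2.5088 (running 13.0349)
  edge 5→6: √(3.9993² + 2.7793²) = 4.8702 (running 17.9050)
  edge 6→1: √(-3.3225² + 5.6162²) = 6.5254 (running 24.4305)
Perimeter = 24.4305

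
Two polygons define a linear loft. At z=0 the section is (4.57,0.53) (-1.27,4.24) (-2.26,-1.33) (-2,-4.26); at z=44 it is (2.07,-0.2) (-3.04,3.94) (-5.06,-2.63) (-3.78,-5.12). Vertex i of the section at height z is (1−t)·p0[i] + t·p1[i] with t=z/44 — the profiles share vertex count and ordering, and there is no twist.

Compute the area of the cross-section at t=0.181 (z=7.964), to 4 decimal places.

Cross-section at t=0.181: each vertex is (1-t)·p0[i] + t·p1[i].
  v1: (1-0.181)·(4.57,0.53) + 0.181·(2.07,-0.2) = (4.1175,0.3979)
  v2: (1-0.181)·(-1.27,4.24) + 0.181·(-3.04,3.94) = (-1.5904,4.1857)
  v3: (1-0.181)·(-2.26,-1.33) + 0.181·(-5.06,-2.63) = (-2.7668,-1.5653)
  v4: (1-0.181)·(-2,-4.26) + 0.181·(-3.78,-5.12) = (-2.3222,-4.4157)
Shoelace sum Σ(x_i·y_{i+1} − x_{i+1}·y_i):
  i=1: 4.1175·4.1857 − -1.5904·0.3979 = +17.8674 (running +17.8674)
  i=2: -1.5904·-1.5653 − -2.7668·4.1857 = +14.0704 (running +31.9378)
  i=3: -2.7668·-4.4157 − -2.3222·-1.5653 = +8.5823 (running +40.5201)
  i=4: -2.3222·0.3979 − 4.1175·-4.4157 = +17.2576 (running +57.7777)
Area = |Σ|/2 = |57.7777|/2 = 28.8888

Area at t=0.181: 28.8888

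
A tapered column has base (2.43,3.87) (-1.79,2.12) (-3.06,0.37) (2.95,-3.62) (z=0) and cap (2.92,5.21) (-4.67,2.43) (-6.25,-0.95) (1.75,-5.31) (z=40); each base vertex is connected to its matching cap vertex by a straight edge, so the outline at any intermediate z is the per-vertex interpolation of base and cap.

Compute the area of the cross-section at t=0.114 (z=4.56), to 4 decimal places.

Area at t=0.114: 27.0119

Cross-section at t=0.114: each vertex is (1-t)·p0[i] + t·p1[i].
  v1: (1-0.114)·(2.43,3.87) + 0.114·(2.92,5.21) = (2.4859,4.0228)
  v2: (1-0.114)·(-1.79,2.12) + 0.114·(-4.67,2.43) = (-2.1183,2.1553)
  v3: (1-0.114)·(-3.06,0.37) + 0.114·(-6.25,-0.95) = (-3.4237,0.2195)
  v4: (1-0.114)·(2.95,-3.62) + 0.114·(1.75,-5.31) = (2.8132,-3.8127)
Shoelace sum Σ(x_i·y_{i+1} − x_{i+1}·y_i):
  i=1: 2.4859·2.1553 − -2.1183·4.0228 = +13.8794 (running +13.8794)
  i=2: -2.1183·0.2195 − -3.4237·2.1553 = +6.9141 (running +20.7935)
  i=3: -3.4237·-3.8127 − 2.8132·0.2195 = +12.4357 (running +33.2292)
  i=4: 2.8132·4.0228 − 2.4859·-3.8127 = +20.7946 (running +54.0238)
Area = |Σ|/2 = |54.0238|/2 = 27.0119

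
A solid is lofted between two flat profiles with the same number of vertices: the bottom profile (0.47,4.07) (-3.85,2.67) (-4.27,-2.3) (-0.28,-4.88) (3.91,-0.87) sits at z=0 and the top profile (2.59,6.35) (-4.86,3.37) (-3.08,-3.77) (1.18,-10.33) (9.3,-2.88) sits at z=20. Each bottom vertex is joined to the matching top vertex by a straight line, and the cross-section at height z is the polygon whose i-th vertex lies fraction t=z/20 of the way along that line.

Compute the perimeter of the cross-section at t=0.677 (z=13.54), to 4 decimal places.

Perimeter at t=0.677: 39.1520

Cross-section at t=0.677: each vertex is (1-t)·p0[i] + t·p1[i].
  v1: (1-0.677)·(0.47,4.07) + 0.677·(2.59,6.35) = (1.9052,5.6136)
  v2: (1-0.677)·(-3.85,2.67) + 0.677·(-4.86,3.37) = (-4.5338,3.1439)
  v3: (1-0.677)·(-4.27,-2.3) + 0.677·(-3.08,-3.77) = (-3.4644,-3.2952)
  v4: (1-0.677)·(-0.28,-4.88) + 0.677·(1.18,-10.33) = (0.7084,-8.5697)
  v5: (1-0.677)·(3.91,-0.87) + 0.677·(9.3,-2.88) = (7.5590,-2.2308)
Perimeter = Σ |v_{i+1} − v_i|:
  edge 1→2: √(-6.4390² + -2.4697²) = 6.8964 (running 6.8964)
  edge 2→3: √(1.0694² + -6.4391²) = 6.5273 (running 13.4237)
  edge 3→4: √(4.1728² + -5.2745²) = 6.7255 (running 20.1492)
  edge 4→5: √(6.8506² + 6.3389²) = 9.3334 (running 29.4825)
  edge 5→1: √(-5.6538² + 7.8443²) = 9.6695 (running 39.1520)
Perimeter = 39.1520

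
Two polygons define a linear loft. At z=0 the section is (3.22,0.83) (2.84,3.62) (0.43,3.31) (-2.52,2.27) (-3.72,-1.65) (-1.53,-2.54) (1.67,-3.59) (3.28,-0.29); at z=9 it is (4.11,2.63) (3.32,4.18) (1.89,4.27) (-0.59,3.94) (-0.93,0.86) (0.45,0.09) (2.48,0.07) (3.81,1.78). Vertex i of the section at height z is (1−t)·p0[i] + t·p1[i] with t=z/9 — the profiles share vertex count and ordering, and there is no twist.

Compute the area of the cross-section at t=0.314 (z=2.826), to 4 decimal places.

Area at t=0.314: 28.8959

Cross-section at t=0.314: each vertex is (1-t)·p0[i] + t·p1[i].
  v1: (1-0.314)·(3.22,0.83) + 0.314·(4.11,2.63) = (3.4995,1.3952)
  v2: (1-0.314)·(2.84,3.62) + 0.314·(3.32,4.18) = (2.9907,3.7958)
  v3: (1-0.314)·(0.43,3.31) + 0.314·(1.89,4.27) = (0.8884,3.6114)
  v4: (1-0.314)·(-2.52,2.27) + 0.314·(-0.59,3.94) = (-1.9140,2.7944)
  v5: (1-0.314)·(-3.72,-1.65) + 0.314·(-0.93,0.86) = (-2.8439,-0.8619)
  v6: (1-0.314)·(-1.53,-2.54) + 0.314·(0.45,0.09) = (-0.9083,-1.7142)
  v7: (1-0.314)·(1.67,-3.59) + 0.314·(2.48,0.07) = (1.9243,-2.4408)
  v8: (1-0.314)·(3.28,-0.29) + 0.314·(3.81,1.78) = (3.4464,0.3600)
Shoelace sum Σ(x_i·y_{i+1} − x_{i+1}·y_i):
  i=1: 3.4995·3.7958 − 2.9907·1.3952 = +9.1107 (running +9.1107)
  i=2: 2.9907·3.6114 − 0.8884·3.7958 = +7.4284 (running +16.5392)
  i=3: 0.8884·2.7944 − -1.9140·3.6114 = +9.3949 (running +25.9340)
  i=4: -1.9140·-0.8619 − -2.8439·2.7944 = +9.5966 (running +35.5307)
  i=5: -2.8439·-1.7142 − -0.9083·-0.8619 = +4.0922 (running +39.6229)
  i=6: -0.9083·-2.4408 − 1.9243·-1.7142 = +5.5156 (running +45.1384)
  i=7: 1.9243·0.3600 − 3.4464·-2.4408 = +9.1046 (running +54.2430)
  i=8: 3.4464·1.3952 − 3.4995·0.3600 = +3.5487 (running +57.7918)
Area = |Σ|/2 = |57.7918|/2 = 28.8959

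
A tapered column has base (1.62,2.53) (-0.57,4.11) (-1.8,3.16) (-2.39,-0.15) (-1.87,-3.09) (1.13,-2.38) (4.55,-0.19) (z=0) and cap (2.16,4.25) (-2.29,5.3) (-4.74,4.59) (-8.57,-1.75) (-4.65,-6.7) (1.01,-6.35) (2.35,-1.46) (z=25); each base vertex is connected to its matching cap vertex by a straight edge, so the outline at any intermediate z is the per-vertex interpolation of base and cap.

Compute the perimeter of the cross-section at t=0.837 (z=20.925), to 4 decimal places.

Cross-section at t=0.837: each vertex is (1-t)·p0[i] + t·p1[i].
  v1: (1-0.837)·(1.62,2.53) + 0.837·(2.16,4.25) = (2.0720,3.9696)
  v2: (1-0.837)·(-0.57,4.11) + 0.837·(-2.29,5.3) = (-2.0096,5.1060)
  v3: (1-0.837)·(-1.8,3.16) + 0.837·(-4.74,4.59) = (-4.2608,4.3569)
  v4: (1-0.837)·(-2.39,-0.15) + 0.837·(-8.57,-1.75) = (-7.5627,-1.4892)
  v5: (1-0.837)·(-1.87,-3.09) + 0.837·(-4.65,-6.7) = (-4.1969,-6.1116)
  v6: (1-0.837)·(1.13,-2.38) + 0.837·(1.01,-6.35) = (1.0296,-5.7029)
  v7: (1-0.837)·(4.55,-0.19) + 0.837·(2.35,-1.46) = (2.7086,-1.2530)
Perimeter = Σ |v_{i+1} − v_i|:
  edge 1→2: √(-4.0816² + 1.1364²) = 4.2369 (running 4.2369)
  edge 2→3: √(-2.2511² + -0.7491²) = 2.3725 (running 6.6094)
  edge 3→4: √(-3.3019² + -5.8461²) = 6.7141 (running 13.3235)
  edge 4→5: √(3.3658² + -4.6224²) = 5.7179 (running 19.0414)
  edge 5→6: √(5.2264² + 0.4087²) = 5.2424 (running 24.2838)
  edge 6→7: √(1.6790² + 4.4499²) = 4.7561 (running 29.0399)
  edge 7→1: √(-0.6366² + 5.2226²) = 5.2613 (running 34.3012)
Perimeter = 34.3012

Perimeter at t=0.837: 34.3012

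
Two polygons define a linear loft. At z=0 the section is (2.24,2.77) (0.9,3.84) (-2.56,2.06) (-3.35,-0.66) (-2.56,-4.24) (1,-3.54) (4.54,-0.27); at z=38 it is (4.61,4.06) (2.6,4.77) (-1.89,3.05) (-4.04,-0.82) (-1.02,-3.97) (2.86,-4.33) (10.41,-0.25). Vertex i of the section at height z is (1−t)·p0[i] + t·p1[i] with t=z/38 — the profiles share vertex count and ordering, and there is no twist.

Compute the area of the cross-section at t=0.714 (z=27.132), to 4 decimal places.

Cross-section at t=0.714: each vertex is (1-t)·p0[i] + t·p1[i].
  v1: (1-0.714)·(2.24,2.77) + 0.714·(4.61,4.06) = (3.9322,3.6911)
  v2: (1-0.714)·(0.9,3.84) + 0.714·(2.6,4.77) = (2.1138,4.5040)
  v3: (1-0.714)·(-2.56,2.06) + 0.714·(-1.89,3.05) = (-2.0816,2.7669)
  v4: (1-0.714)·(-3.35,-0.66) + 0.714·(-4.04,-0.82) = (-3.8427,-0.7742)
  v5: (1-0.714)·(-2.56,-4.24) + 0.714·(-1.02,-3.97) = (-1.4604,-4.0472)
  v6: (1-0.714)·(1,-3.54) + 0.714·(2.86,-4.33) = (2.3280,-4.1041)
  v7: (1-0.714)·(4.54,-0.27) + 0.714·(10.41,-0.25) = (8.7312,-0.2557)
Shoelace sum Σ(x_i·y_{i+1} − x_{i+1}·y_i):
  i=1: 3.9322·4.5040 − 2.1138·3.6911 = +9.9085 (running +9.9085)
  i=2: 2.1138·2.7669 − -2.0816·4.5040 = +15.2242 (running +25.1327)
  i=3: -2.0816·-0.7742 − -3.8427·2.7669 = +12.2438 (running +37.3765)
  i=4: -3.8427·-4.0472 − -1.4604·-0.7742 = +14.4214 (running +51.7978)
  i=5: -1.4604·-4.1041 − 2.3280·-4.0472 = +15.4158 (running +67.2137)
  i=6: 2.3280·-0.2557 − 8.7312·-4.1041 = +35.2380 (running +102.4516)
  i=7: 8.7312·3.6911 − 3.9322·-0.2557 = +33.2328 (running +135.6845)
Area = |Σ|/2 = |135.6845|/2 = 67.8422

Area at t=0.714: 67.8422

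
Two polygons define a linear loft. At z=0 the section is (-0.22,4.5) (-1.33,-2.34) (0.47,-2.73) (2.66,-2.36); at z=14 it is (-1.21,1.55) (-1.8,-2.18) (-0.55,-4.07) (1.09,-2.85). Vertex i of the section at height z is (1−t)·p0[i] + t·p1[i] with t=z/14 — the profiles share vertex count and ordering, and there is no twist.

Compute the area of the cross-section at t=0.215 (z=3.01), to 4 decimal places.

Cross-section at t=0.215: each vertex is (1-t)·p0[i] + t·p1[i].
  v1: (1-0.215)·(-0.22,4.5) + 0.215·(-1.21,1.55) = (-0.4329,3.8658)
  v2: (1-0.215)·(-1.33,-2.34) + 0.215·(-1.8,-2.18) = (-1.4311,-2.3056)
  v3: (1-0.215)·(0.47,-2.73) + 0.215·(-0.55,-4.07) = (0.2507,-3.0181)
  v4: (1-0.215)·(2.66,-2.36) + 0.215·(1.09,-2.85) = (2.3225,-2.4653)
Shoelace sum Σ(x_i·y_{i+1} − x_{i+1}·y_i):
  i=1: -0.4329·-2.3056 − -1.4311·3.8658 = +6.5301 (running +6.5301)
  i=2: -1.4311·-3.0181 − 0.2507·-2.3056 = +4.8971 (running +11.4271)
  i=3: 0.2507·-2.4653 − 2.3225·-3.0181 = +6.3913 (running +17.8184)
  i=4: 2.3225·3.8658 − -0.4329·-2.4653 = +7.9109 (running +25.7293)
Area = |Σ|/2 = |25.7293|/2 = 12.8647

Area at t=0.215: 12.8647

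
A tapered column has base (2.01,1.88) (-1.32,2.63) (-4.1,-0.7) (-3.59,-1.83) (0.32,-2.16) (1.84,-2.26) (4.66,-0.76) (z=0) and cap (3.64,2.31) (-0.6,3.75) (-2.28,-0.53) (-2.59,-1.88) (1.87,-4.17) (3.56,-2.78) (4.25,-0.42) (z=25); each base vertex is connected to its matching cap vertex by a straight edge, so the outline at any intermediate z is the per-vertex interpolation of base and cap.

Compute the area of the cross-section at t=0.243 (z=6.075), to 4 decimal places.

Area at t=0.243: 29.8282

Cross-section at t=0.243: each vertex is (1-t)·p0[i] + t·p1[i].
  v1: (1-0.243)·(2.01,1.88) + 0.243·(3.64,2.31) = (2.4061,1.9845)
  v2: (1-0.243)·(-1.32,2.63) + 0.243·(-0.6,3.75) = (-1.1450,2.9022)
  v3: (1-0.243)·(-4.1,-0.7) + 0.243·(-2.28,-0.53) = (-3.6577,-0.6587)
  v4: (1-0.243)·(-3.59,-1.83) + 0.243·(-2.59,-1.88) = (-3.3470,-1.8421)
  v5: (1-0.243)·(0.32,-2.16) + 0.243·(1.87,-4.17) = (0.6966,-2.6484)
  v6: (1-0.243)·(1.84,-2.26) + 0.243·(3.56,-2.78) = (2.2580,-2.3864)
  v7: (1-0.243)·(4.66,-0.76) + 0.243·(4.25,-0.42) = (4.5604,-0.6774)
Shoelace sum Σ(x_i·y_{i+1} − x_{i+1}·y_i):
  i=1: 2.4061·2.9022 − -1.1450·1.9845 = +9.2552 (running +9.2552)
  i=2: -1.1450·-0.6587 − -3.6577·2.9022 = +11.3696 (running +20.6248)
  i=3: -3.6577·-1.8421 − -3.3470·-0.6587 = +4.5335 (running +25.1582)
  i=4: -3.3470·-2.6484 − 0.6966·-1.8421 = +10.1476 (running +35.3059)
  i=5: 0.6966·-2.3864 − 2.2580·-2.6484 = +4.3176 (running +39.6234)
  i=6: 2.2580·-0.6774 − 4.5604·-2.3864 = +9.3532 (running +48.9766)
  i=7: 4.5604·1.9845 − 2.4061·-0.6774 = +10.6798 (running +59.6565)
Area = |Σ|/2 = |59.6565|/2 = 29.8282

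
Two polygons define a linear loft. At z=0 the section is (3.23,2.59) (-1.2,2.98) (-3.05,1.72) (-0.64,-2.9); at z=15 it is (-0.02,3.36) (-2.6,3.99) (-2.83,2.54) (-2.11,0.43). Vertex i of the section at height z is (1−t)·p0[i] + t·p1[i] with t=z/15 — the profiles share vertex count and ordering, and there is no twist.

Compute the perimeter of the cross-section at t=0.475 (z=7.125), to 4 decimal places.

Perimeter at t=0.475: 14.3379

Cross-section at t=0.475: each vertex is (1-t)·p0[i] + t·p1[i].
  v1: (1-0.475)·(3.23,2.59) + 0.475·(-0.02,3.36) = (1.6863,2.9558)
  v2: (1-0.475)·(-1.2,2.98) + 0.475·(-2.6,3.99) = (-1.8650,3.4598)
  v3: (1-0.475)·(-3.05,1.72) + 0.475·(-2.83,2.54) = (-2.9455,2.1095)
  v4: (1-0.475)·(-0.64,-2.9) + 0.475·(-2.11,0.43) = (-1.3382,-1.3182)
Perimeter = Σ |v_{i+1} − v_i|:
  edge 1→2: √(-3.5512² + 0.5040²) = 3.5868 (running 3.5868)
  edge 2→3: √(-1.0805² + -1.3503²) = 1.7294 (running 5.3162)
  edge 3→4: √(1.6073² + -3.4277²) = 3.7859 (running 9.1020)
  edge 4→1: √(3.0245² + 4.2740²) = 5.2359 (running 14.3379)
Perimeter = 14.3379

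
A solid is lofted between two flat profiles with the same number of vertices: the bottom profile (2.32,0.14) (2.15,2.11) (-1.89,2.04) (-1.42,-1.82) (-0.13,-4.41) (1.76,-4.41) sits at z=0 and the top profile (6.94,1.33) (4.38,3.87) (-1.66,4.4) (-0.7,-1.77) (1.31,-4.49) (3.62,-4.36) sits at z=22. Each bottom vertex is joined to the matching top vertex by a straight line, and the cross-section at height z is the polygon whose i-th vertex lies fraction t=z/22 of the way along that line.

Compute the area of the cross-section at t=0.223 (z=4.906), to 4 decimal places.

Cross-section at t=0.223: each vertex is (1-t)·p0[i] + t·p1[i].
  v1: (1-0.223)·(2.32,0.14) + 0.223·(6.94,1.33) = (3.3503,0.4054)
  v2: (1-0.223)·(2.15,2.11) + 0.223·(4.38,3.87) = (2.6473,2.5025)
  v3: (1-0.223)·(-1.89,2.04) + 0.223·(-1.66,4.4) = (-1.8387,2.5663)
  v4: (1-0.223)·(-1.42,-1.82) + 0.223·(-0.7,-1.77) = (-1.2594,-1.8089)
  v5: (1-0.223)·(-0.13,-4.41) + 0.223·(1.31,-4.49) = (0.1911,-4.4278)
  v6: (1-0.223)·(1.76,-4.41) + 0.223·(3.62,-4.36) = (2.1748,-4.3989)
Shoelace sum Σ(x_i·y_{i+1} − x_{i+1}·y_i):
  i=1: 3.3503·2.5025 − 2.6473·0.4054 = +7.3108 (running +7.3108)
  i=2: 2.6473·2.5663 − -1.8387·2.5025 = +11.3950 (running +18.7058)
  i=3: -1.8387·-1.8089 − -1.2594·2.5663 = +6.5580 (running +25.2639)
  i=4: -1.2594·-4.4278 − 0.1911·-1.8089 = +5.9223 (running +31.1862)
  i=5: 0.1911·-4.3989 − 2.1748·-4.4278 = +8.7889 (running +39.9751)
  i=6: 2.1748·0.4054 − 3.3503·-4.3989 = +15.6189 (running +55.5939)
Area = |Σ|/2 = |55.5939|/2 = 27.7970

Area at t=0.223: 27.7970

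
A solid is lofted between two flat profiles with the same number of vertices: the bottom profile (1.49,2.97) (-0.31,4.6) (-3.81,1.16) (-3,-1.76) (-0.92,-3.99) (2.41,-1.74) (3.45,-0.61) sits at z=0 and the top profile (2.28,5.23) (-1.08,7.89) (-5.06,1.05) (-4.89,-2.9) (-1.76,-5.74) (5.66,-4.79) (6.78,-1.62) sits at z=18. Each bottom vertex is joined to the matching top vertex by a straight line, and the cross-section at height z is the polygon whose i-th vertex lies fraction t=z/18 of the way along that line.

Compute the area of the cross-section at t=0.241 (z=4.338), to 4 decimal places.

Area at t=0.241: 49.3515

Cross-section at t=0.241: each vertex is (1-t)·p0[i] + t·p1[i].
  v1: (1-0.241)·(1.49,2.97) + 0.241·(2.28,5.23) = (1.6804,3.5147)
  v2: (1-0.241)·(-0.31,4.6) + 0.241·(-1.08,7.89) = (-0.4956,5.3929)
  v3: (1-0.241)·(-3.81,1.16) + 0.241·(-5.06,1.05) = (-4.1113,1.1335)
  v4: (1-0.241)·(-3,-1.76) + 0.241·(-4.89,-2.9) = (-3.4555,-2.0347)
  v5: (1-0.241)·(-0.92,-3.99) + 0.241·(-1.76,-5.74) = (-1.1224,-4.4117)
  v6: (1-0.241)·(2.41,-1.74) + 0.241·(5.66,-4.79) = (3.1932,-2.4750)
  v7: (1-0.241)·(3.45,-0.61) + 0.241·(6.78,-1.62) = (4.2525,-0.8534)
Shoelace sum Σ(x_i·y_{i+1} − x_{i+1}·y_i):
  i=1: 1.6804·5.3929 − -0.4956·3.5147 = +10.8039 (running +10.8039)
  i=2: -0.4956·1.1335 − -4.1113·5.3929 = +21.6098 (running +32.4137)
  i=3: -4.1113·-2.0347 − -3.4555·1.1335 = +12.2821 (running +44.6958)
  i=4: -3.4555·-4.4117 − -1.1224·-2.0347 = +12.9609 (running +57.6567)
  i=5: -1.1224·-2.4750 − 3.1932·-4.4117 = +16.8659 (running +74.5226)
  i=6: 3.1932·-0.8534 − 4.2525·-2.4750 = +7.8001 (running +82.3227)
  i=7: 4.2525·3.5147 − 1.6804·-0.8534 = +16.3803 (running +98.7029)
Area = |Σ|/2 = |98.7029|/2 = 49.3515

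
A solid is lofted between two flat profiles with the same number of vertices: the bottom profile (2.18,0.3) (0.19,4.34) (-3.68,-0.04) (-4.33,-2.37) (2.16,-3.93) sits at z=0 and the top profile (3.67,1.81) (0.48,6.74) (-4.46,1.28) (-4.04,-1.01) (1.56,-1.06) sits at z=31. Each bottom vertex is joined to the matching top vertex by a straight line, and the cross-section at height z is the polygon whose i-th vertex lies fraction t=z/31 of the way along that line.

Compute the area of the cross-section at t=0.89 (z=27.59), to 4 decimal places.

Area at t=0.89: 37.7407

Cross-section at t=0.89: each vertex is (1-t)·p0[i] + t·p1[i].
  v1: (1-0.89)·(2.18,0.3) + 0.89·(3.67,1.81) = (3.5061,1.6439)
  v2: (1-0.89)·(0.19,4.34) + 0.89·(0.48,6.74) = (0.4481,6.4760)
  v3: (1-0.89)·(-3.68,-0.04) + 0.89·(-4.46,1.28) = (-4.3742,1.1348)
  v4: (1-0.89)·(-4.33,-2.37) + 0.89·(-4.04,-1.01) = (-4.0719,-1.1596)
  v5: (1-0.89)·(2.16,-3.93) + 0.89·(1.56,-1.06) = (1.6260,-1.3757)
Shoelace sum Σ(x_i·y_{i+1} − x_{i+1}·y_i):
  i=1: 3.5061·6.4760 − 0.4481·1.6439 = +21.9689 (running +21.9689)
  i=2: 0.4481·1.1348 − -4.3742·6.4760 = +28.8358 (running +50.8047)
  i=3: -4.3742·-1.1596 − -4.0719·1.1348 = +9.6931 (running +60.4978)
  i=4: -4.0719·-1.3757 − 1.6260·-1.1596 = +7.4872 (running +67.9850)
  i=5: 1.6260·1.6439 − 3.5061·-1.3757 = +7.4963 (running +75.4814)
Area = |Σ|/2 = |75.4814|/2 = 37.7407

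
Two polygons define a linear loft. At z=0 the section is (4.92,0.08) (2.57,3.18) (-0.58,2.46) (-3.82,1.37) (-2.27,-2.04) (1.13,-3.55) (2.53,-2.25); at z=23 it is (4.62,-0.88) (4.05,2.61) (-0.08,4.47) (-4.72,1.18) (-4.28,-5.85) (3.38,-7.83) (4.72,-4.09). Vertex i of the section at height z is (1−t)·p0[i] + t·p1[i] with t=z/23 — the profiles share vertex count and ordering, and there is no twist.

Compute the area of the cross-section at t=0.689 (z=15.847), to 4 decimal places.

Area at t=0.689: 69.5067

Cross-section at t=0.689: each vertex is (1-t)·p0[i] + t·p1[i].
  v1: (1-0.689)·(4.92,0.08) + 0.689·(4.62,-0.88) = (4.7133,-0.5814)
  v2: (1-0.689)·(2.57,3.18) + 0.689·(4.05,2.61) = (3.5897,2.7873)
  v3: (1-0.689)·(-0.58,2.46) + 0.689·(-0.08,4.47) = (-0.2355,3.8449)
  v4: (1-0.689)·(-3.82,1.37) + 0.689·(-4.72,1.18) = (-4.4401,1.2391)
  v5: (1-0.689)·(-2.27,-2.04) + 0.689·(-4.28,-5.85) = (-3.6549,-4.6651)
  v6: (1-0.689)·(1.13,-3.55) + 0.689·(3.38,-7.83) = (2.6803,-6.4989)
  v7: (1-0.689)·(2.53,-2.25) + 0.689·(4.72,-4.09) = (4.0389,-3.5178)
Shoelace sum Σ(x_i·y_{i+1} − x_{i+1}·y_i):
  i=1: 4.7133·2.7873 − 3.5897·-0.5814 = +15.2244 (running +15.2244)
  i=2: 3.5897·3.8449 − -0.2355·2.7873 = +14.4585 (running +29.6829)
  i=3: -0.2355·1.2391 − -4.4401·3.8449 = +16.7799 (running +46.4628)
  i=4: -4.4401·-4.6651 − -3.6549·1.2391 = +25.2422 (running +71.7050)
  i=5: -3.6549·-6.4989 − 2.6803·-4.6651 = +36.2564 (running +107.9615)
  i=6: 2.6803·-3.5178 − 4.0389·-6.4989 = +16.8201 (running +124.7815)
  i=7: 4.0389·-0.5814 − 4.7133·-3.5178 = +14.2319 (running +139.0134)
Area = |Σ|/2 = |139.0134|/2 = 69.5067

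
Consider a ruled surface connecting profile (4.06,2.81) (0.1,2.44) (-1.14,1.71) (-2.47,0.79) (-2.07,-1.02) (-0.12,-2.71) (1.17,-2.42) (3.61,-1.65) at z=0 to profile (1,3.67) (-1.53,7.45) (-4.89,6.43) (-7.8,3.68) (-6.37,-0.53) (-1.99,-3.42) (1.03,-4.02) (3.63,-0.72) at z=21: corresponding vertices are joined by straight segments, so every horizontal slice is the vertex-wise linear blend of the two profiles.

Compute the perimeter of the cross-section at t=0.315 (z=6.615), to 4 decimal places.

Cross-section at t=0.315: each vertex is (1-t)·p0[i] + t·p1[i].
  v1: (1-0.315)·(4.06,2.81) + 0.315·(1,3.67) = (3.0961,3.0809)
  v2: (1-0.315)·(0.1,2.44) + 0.315·(-1.53,7.45) = (-0.4134,4.0182)
  v3: (1-0.315)·(-1.14,1.71) + 0.315·(-4.89,6.43) = (-2.3213,3.1968)
  v4: (1-0.315)·(-2.47,0.79) + 0.315·(-7.8,3.68) = (-4.1490,1.7004)
  v5: (1-0.315)·(-2.07,-1.02) + 0.315·(-6.37,-0.53) = (-3.4245,-0.8657)
  v6: (1-0.315)·(-0.12,-2.71) + 0.315·(-1.99,-3.42) = (-0.7091,-2.9337)
  v7: (1-0.315)·(1.17,-2.42) + 0.315·(1.03,-4.02) = (1.1259,-2.9240)
  v8: (1-0.315)·(3.61,-1.65) + 0.315·(3.63,-0.72) = (3.6163,-1.3571)
Perimeter = Σ |v_{i+1} − v_i|:
  edge 1→2: √(-3.5095² + 0.9373²) = 3.6325 (running 3.6325)
  edge 2→3: √(-1.9078² + -0.8214²) = 2.0771 (running 5.7096)
  edge 3→4: √(-1.8277² + -1.4964²) = 2.3622 (running 8.0718)
  edge 4→5: √(0.7245² + -2.5660²) = 2.6663 (running 10.7381)
  edge 5→6: √(2.7155² + -2.0680²) = 3.4133 (running 14.1514)
  edge 6→7: √(1.8350² + 0.0096²) = 1.8350 (running 15.9863)
  edge 7→8: √(2.4904² + 1.5670²) = 2.9424 (running 18.9287)
  edge 8→1: √(-0.5202² + 4.4380²) = 4.4683 (running 23.3970)
Perimeter = 23.3970

Perimeter at t=0.315: 23.3970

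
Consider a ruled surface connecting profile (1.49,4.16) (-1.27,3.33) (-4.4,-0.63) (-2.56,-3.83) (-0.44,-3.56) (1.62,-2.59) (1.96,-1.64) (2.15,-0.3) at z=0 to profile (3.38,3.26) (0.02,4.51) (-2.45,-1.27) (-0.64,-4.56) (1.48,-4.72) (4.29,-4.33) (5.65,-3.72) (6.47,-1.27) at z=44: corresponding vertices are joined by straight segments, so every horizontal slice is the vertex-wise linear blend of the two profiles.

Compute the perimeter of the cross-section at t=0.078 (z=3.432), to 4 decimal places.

Cross-section at t=0.078: each vertex is (1-t)·p0[i] + t·p1[i].
  v1: (1-0.078)·(1.49,4.16) + 0.078·(3.38,3.26) = (1.6374,4.0898)
  v2: (1-0.078)·(-1.27,3.33) + 0.078·(0.02,4.51) = (-1.1694,3.4220)
  v3: (1-0.078)·(-4.4,-0.63) + 0.078·(-2.45,-1.27) = (-4.2479,-0.6799)
  v4: (1-0.078)·(-2.56,-3.83) + 0.078·(-0.64,-4.56) = (-2.4102,-3.8869)
  v5: (1-0.078)·(-0.44,-3.56) + 0.078·(1.48,-4.72) = (-0.2902,-3.6505)
  v6: (1-0.078)·(1.62,-2.59) + 0.078·(4.29,-4.33) = (1.8283,-2.7257)
  v7: (1-0.078)·(1.96,-1.64) + 0.078·(5.65,-3.72) = (2.2478,-1.8022)
  v8: (1-0.078)·(2.15,-0.3) + 0.078·(6.47,-1.27) = (2.4870,-0.3757)
Perimeter = Σ |v_{i+1} − v_i|:
  edge 1→2: √(-2.8068² + -0.6678²) = 2.8851 (running 2.8851)
  edge 2→3: √(-3.0785² + -4.1020²) = 5.1287 (running 8.0138)
  edge 3→4: √(1.8377² + -3.2070²) = 3.6962 (running 11.7100)
  edge 4→5: √(2.1200² + 0.2365²) = 2.1331 (running 13.8432)
  edge 5→6: √(2.1185² + 0.9248²) = 2.3115 (running 16.1547)
  edge 6→7: √(0.4196² + 0.9235²) = 1.0143 (running 17.1690)
  edge 7→8: √(0.2391² + 1.4266²) = 1.4465 (running 18.6155)
  edge 8→1: √(-0.8495² + 4.4655²) = 4.5456 (running 23.1611)
Perimeter = 23.1611

Perimeter at t=0.078: 23.1611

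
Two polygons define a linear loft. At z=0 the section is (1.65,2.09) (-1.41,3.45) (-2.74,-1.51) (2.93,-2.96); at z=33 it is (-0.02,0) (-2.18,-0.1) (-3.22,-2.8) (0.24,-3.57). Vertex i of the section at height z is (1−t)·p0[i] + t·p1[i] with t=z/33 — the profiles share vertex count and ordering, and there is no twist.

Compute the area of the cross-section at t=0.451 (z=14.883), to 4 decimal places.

Cross-section at t=0.451: each vertex is (1-t)·p0[i] + t·p1[i].
  v1: (1-0.451)·(1.65,2.09) + 0.451·(-0.02,0) = (0.8968,1.1474)
  v2: (1-0.451)·(-1.41,3.45) + 0.451·(-2.18,-0.1) = (-1.7573,1.8489)
  v3: (1-0.451)·(-2.74,-1.51) + 0.451·(-3.22,-2.8) = (-2.9565,-2.0918)
  v4: (1-0.451)·(2.93,-2.96) + 0.451·(0.24,-3.57) = (1.7168,-3.2351)
Shoelace sum Σ(x_i·y_{i+1} − x_{i+1}·y_i):
  i=1: 0.8968·1.8489 − -1.7573·1.1474 = +3.6745 (running +3.6745)
  i=2: -1.7573·-2.0918 − -2.9565·1.8489 = +9.1422 (running +12.8167)
  i=3: -2.9565·-3.2351 − 1.7168·-2.0918 = +13.1557 (running +25.9725)
  i=4: 1.7168·1.1474 − 0.8968·-3.2351 = +4.8712 (running +30.8437)
Area = |Σ|/2 = |30.8437|/2 = 15.4218

Area at t=0.451: 15.4218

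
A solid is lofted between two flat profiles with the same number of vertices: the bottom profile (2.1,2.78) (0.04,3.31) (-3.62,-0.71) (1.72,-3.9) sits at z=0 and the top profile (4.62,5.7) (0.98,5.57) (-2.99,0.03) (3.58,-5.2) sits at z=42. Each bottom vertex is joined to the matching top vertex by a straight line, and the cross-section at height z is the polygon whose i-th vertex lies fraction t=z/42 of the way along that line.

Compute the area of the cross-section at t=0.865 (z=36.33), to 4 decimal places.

Area at t=0.865: 44.4931

Cross-section at t=0.865: each vertex is (1-t)·p0[i] + t·p1[i].
  v1: (1-0.865)·(2.1,2.78) + 0.865·(4.62,5.7) = (4.2798,5.3058)
  v2: (1-0.865)·(0.04,3.31) + 0.865·(0.98,5.57) = (0.8531,5.2649)
  v3: (1-0.865)·(-3.62,-0.71) + 0.865·(-2.99,0.03) = (-3.0751,-0.0699)
  v4: (1-0.865)·(1.72,-3.9) + 0.865·(3.58,-5.2) = (3.3289,-5.0245)
Shoelace sum Σ(x_i·y_{i+1} − x_{i+1}·y_i):
  i=1: 4.2798·5.2649 − 0.8531·5.3058 = +18.0063 (running +18.0063)
  i=2: 0.8531·-0.0699 − -3.0751·5.2649 = +16.1302 (running +34.1365)
  i=3: -3.0751·-5.0245 − 3.3289·-0.0699 = +15.6833 (running +49.8198)
  i=4: 3.3289·5.3058 − 4.2798·-5.0245 = +39.1663 (running +88.9862)
Area = |Σ|/2 = |88.9862|/2 = 44.4931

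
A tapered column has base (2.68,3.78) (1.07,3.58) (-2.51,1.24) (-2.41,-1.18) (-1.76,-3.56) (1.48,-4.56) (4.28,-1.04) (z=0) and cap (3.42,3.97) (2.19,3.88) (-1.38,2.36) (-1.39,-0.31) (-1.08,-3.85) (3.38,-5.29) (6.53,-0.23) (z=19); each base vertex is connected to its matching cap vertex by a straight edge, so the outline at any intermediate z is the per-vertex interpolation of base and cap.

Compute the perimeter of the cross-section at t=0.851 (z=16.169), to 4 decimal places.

Cross-section at t=0.851: each vertex is (1-t)·p0[i] + t·p1[i].
  v1: (1-0.851)·(2.68,3.78) + 0.851·(3.42,3.97) = (3.3097,3.9417)
  v2: (1-0.851)·(1.07,3.58) + 0.851·(2.19,3.88) = (2.0231,3.8353)
  v3: (1-0.851)·(-2.51,1.24) + 0.851·(-1.38,2.36) = (-1.5484,2.1931)
  v4: (1-0.851)·(-2.41,-1.18) + 0.851·(-1.39,-0.31) = (-1.5420,-0.4396)
  v5: (1-0.851)·(-1.76,-3.56) + 0.851·(-1.08,-3.85) = (-1.1813,-3.8068)
  v6: (1-0.851)·(1.48,-4.56) + 0.851·(3.38,-5.29) = (3.0969,-5.1812)
  v7: (1-0.851)·(4.28,-1.04) + 0.851·(6.53,-0.23) = (6.1947,-0.3507)
Perimeter = Σ |v_{i+1} − v_i|:
  edge 1→2: √(-1.2866² + -0.1064²) = 1.2910 (running 1.2910)
  edge 2→3: √(-3.5715² + -1.6422²) = 3.9309 (running 5.2220)
  edge 3→4: √(0.0064² + -2.6327²) = 2.6328 (running 7.8547)
  edge 4→5: √(0.3607² + -3.3672²) = 3.3864 (running 11.2411)
  edge 5→6: √(4.2782² + -1.3744²) = 4.4936 (running 15.7347)
  edge 6→7: √(3.0979² + 4.8305²) = 5.7385 (running 21.4732)
  edge 7→1: √(-2.8850² + 4.2924²) = 5.1718 (running 26.6451)
Perimeter = 26.6451

Perimeter at t=0.851: 26.6451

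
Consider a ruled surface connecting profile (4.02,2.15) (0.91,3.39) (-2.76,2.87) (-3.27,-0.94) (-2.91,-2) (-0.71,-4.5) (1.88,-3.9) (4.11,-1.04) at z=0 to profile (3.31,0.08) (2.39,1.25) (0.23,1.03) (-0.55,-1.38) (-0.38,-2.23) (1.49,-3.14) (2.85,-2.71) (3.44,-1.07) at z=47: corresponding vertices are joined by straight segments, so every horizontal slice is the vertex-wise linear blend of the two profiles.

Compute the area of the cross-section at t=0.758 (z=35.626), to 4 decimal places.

Area at t=0.758: 19.0793

Cross-section at t=0.758: each vertex is (1-t)·p0[i] + t·p1[i].
  v1: (1-0.758)·(4.02,2.15) + 0.758·(3.31,0.08) = (3.4818,0.5809)
  v2: (1-0.758)·(0.91,3.39) + 0.758·(2.39,1.25) = (2.0318,1.7679)
  v3: (1-0.758)·(-2.76,2.87) + 0.758·(0.23,1.03) = (-0.4936,1.4753)
  v4: (1-0.758)·(-3.27,-0.94) + 0.758·(-0.55,-1.38) = (-1.2082,-1.2735)
  v5: (1-0.758)·(-2.91,-2) + 0.758·(-0.38,-2.23) = (-0.9923,-2.1743)
  v6: (1-0.758)·(-0.71,-4.5) + 0.758·(1.49,-3.14) = (0.9576,-3.4691)
  v7: (1-0.758)·(1.88,-3.9) + 0.758·(2.85,-2.71) = (2.6153,-2.9980)
  v8: (1-0.758)·(4.11,-1.04) + 0.758·(3.44,-1.07) = (3.6021,-1.0627)
Shoelace sum Σ(x_i·y_{i+1} − x_{i+1}·y_i):
  i=1: 3.4818·1.7679 − 2.0318·0.5809 = +4.9751 (running +4.9751)
  i=2: 2.0318·1.4753 − -0.4936·1.7679 = +3.8701 (running +8.8452)
  i=3: -0.4936·-1.2735 − -1.2082·1.4753 = +2.4111 (running +11.2563)
  i=4: -1.2082·-2.1743 − -0.9923·-1.2735 = +1.3635 (running +12.6197)
  i=5: -0.9923·-3.4691 − 0.9576·-2.1743 = +5.5244 (running +18.1441)
  i=6: 0.9576·-2.9980 − 2.6153·-3.4691 = +6.2018 (running +24.3459)
  i=7: 2.6153·-1.0627 − 3.6021·-2.9980 = +8.0198 (running +32.3657)
  i=8: 3.6021·0.5809 − 3.4818·-1.0627 = +5.7929 (running +38.1586)
Area = |Σ|/2 = |38.1586|/2 = 19.0793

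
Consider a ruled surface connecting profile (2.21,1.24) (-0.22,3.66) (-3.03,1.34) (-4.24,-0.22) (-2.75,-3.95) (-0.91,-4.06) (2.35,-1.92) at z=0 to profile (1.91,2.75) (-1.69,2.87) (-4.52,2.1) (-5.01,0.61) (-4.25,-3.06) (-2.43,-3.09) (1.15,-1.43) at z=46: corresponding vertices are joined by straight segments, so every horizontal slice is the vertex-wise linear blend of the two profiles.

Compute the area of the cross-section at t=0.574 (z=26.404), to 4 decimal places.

Cross-section at t=0.574: each vertex is (1-t)·p0[i] + t·p1[i].
  v1: (1-0.574)·(2.21,1.24) + 0.574·(1.91,2.75) = (2.0378,2.1067)
  v2: (1-0.574)·(-0.22,3.66) + 0.574·(-1.69,2.87) = (-1.0638,3.2065)
  v3: (1-0.574)·(-3.03,1.34) + 0.574·(-4.52,2.1) = (-3.8853,1.7762)
  v4: (1-0.574)·(-4.24,-0.22) + 0.574·(-5.01,0.61) = (-4.6820,0.2564)
  v5: (1-0.574)·(-2.75,-3.95) + 0.574·(-4.25,-3.06) = (-3.6110,-3.4391)
  v6: (1-0.574)·(-0.91,-4.06) + 0.574·(-2.43,-3.09) = (-1.7825,-3.5032)
  v7: (1-0.574)·(2.35,-1.92) + 0.574·(1.15,-1.43) = (1.6612,-1.6387)
Shoelace sum Σ(x_i·y_{i+1} − x_{i+1}·y_i):
  i=1: 2.0378·3.2065 − -1.0638·2.1067 = +8.7754 (running +8.7754)
  i=2: -1.0638·1.7762 − -3.8853·3.2065 = +10.5687 (running +19.3441)
  i=3: -3.8853·0.2564 − -4.6820·1.7762 = +7.3201 (running +26.6642)
  i=4: -4.6820·-3.4391 − -3.6110·0.2564 = +17.0279 (running +43.6921)
  i=5: -3.6110·-3.5032 − -1.7825·-3.4391 = +6.5199 (running +50.2120)
  i=6: -1.7825·-1.6387 − 1.6612·-3.5032 = +8.7406 (running +58.9526)
  i=7: 1.6612·2.1067 − 2.0378·-1.6387 = +6.8391 (running +65.7917)
Area = |Σ|/2 = |65.7917|/2 = 32.8959

Area at t=0.574: 32.8959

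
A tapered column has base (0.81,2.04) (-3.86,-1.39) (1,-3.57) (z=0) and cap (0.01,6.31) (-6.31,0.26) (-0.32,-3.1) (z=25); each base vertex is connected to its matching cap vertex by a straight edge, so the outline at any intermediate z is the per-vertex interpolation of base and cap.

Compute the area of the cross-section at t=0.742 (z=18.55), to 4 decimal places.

Cross-section at t=0.742: each vertex is (1-t)·p0[i] + t·p1[i].
  v1: (1-0.742)·(0.81,2.04) + 0.742·(0.01,6.31) = (0.2164,5.2083)
  v2: (1-0.742)·(-3.86,-1.39) + 0.742·(-6.31,0.26) = (-5.6779,-0.1657)
  v3: (1-0.742)·(1,-3.57) + 0.742·(-0.32,-3.1) = (0.0206,-3.2213)
Shoelace sum Σ(x_i·y_{i+1} − x_{i+1}·y_i):
  i=1: 0.2164·-0.1657 − -5.6779·5.2083 = +29.5366 (running +29.5366)
  i=2: -5.6779·-3.2213 − 0.0206·-0.1657 = +18.2934 (running +47.8300)
  i=3: 0.0206·5.2083 − 0.2164·-3.2213 = +0.8042 (running +48.6341)
Area = |Σ|/2 = |48.6341|/2 = 24.3171

Area at t=0.742: 24.3171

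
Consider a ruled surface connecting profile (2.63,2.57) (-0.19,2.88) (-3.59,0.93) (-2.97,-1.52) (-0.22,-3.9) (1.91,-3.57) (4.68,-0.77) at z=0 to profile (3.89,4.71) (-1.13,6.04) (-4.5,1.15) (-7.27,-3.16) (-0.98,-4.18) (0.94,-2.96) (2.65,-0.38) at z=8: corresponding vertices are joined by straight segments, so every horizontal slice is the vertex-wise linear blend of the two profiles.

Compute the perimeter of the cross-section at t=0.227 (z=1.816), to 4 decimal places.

Perimeter at t=0.227: 24.4815

Cross-section at t=0.227: each vertex is (1-t)·p0[i] + t·p1[i].
  v1: (1-0.227)·(2.63,2.57) + 0.227·(3.89,4.71) = (2.9160,3.0558)
  v2: (1-0.227)·(-0.19,2.88) + 0.227·(-1.13,6.04) = (-0.4034,3.5973)
  v3: (1-0.227)·(-3.59,0.93) + 0.227·(-4.5,1.15) = (-3.7966,0.9799)
  v4: (1-0.227)·(-2.97,-1.52) + 0.227·(-7.27,-3.16) = (-3.9461,-1.8923)
  v5: (1-0.227)·(-0.22,-3.9) + 0.227·(-0.98,-4.18) = (-0.3925,-3.9636)
  v6: (1-0.227)·(1.91,-3.57) + 0.227·(0.94,-2.96) = (1.6898,-3.4315)
  v7: (1-0.227)·(4.68,-0.77) + 0.227·(2.65,-0.38) = (4.2192,-0.6815)
Perimeter = Σ |v_{i+1} − v_i|:
  edge 1→2: √(-3.3194² + 0.5415²) = 3.3633 (running 3.3633)
  edge 2→3: √(-3.3932² + -2.6174²) = 4.2854 (running 7.6487)
  edge 3→4: √(-0.1495² + -2.8722²) = 2.8761 (running 10.5248)
  edge 4→5: √(3.5536² + -2.0713²) = 4.1132 (running 14.6379)
  edge 5→6: √(2.0823² + 0.5320²) = 2.1492 (running 16.7872)
  edge 6→7: √(2.5294² + 2.7501²) = 3.7364 (running 20.5235)
  edge 7→1: √(-1.3032² + 3.7372²) = 3.9579 (running 24.4815)
Perimeter = 24.4815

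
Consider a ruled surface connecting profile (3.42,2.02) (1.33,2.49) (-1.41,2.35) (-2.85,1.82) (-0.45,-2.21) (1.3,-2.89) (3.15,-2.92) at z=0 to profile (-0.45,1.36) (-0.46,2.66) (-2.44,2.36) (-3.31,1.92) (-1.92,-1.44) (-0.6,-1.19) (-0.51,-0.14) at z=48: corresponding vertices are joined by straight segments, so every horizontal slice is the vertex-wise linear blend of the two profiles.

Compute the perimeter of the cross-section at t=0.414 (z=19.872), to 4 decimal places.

Perimeter at t=0.414: 15.7691

Cross-section at t=0.414: each vertex is (1-t)·p0[i] + t·p1[i].
  v1: (1-0.414)·(3.42,2.02) + 0.414·(-0.45,1.36) = (1.8178,1.7468)
  v2: (1-0.414)·(1.33,2.49) + 0.414·(-0.46,2.66) = (0.5889,2.5604)
  v3: (1-0.414)·(-1.41,2.35) + 0.414·(-2.44,2.36) = (-1.8364,2.3541)
  v4: (1-0.414)·(-2.85,1.82) + 0.414·(-3.31,1.92) = (-3.0404,1.8614)
  v5: (1-0.414)·(-0.45,-2.21) + 0.414·(-1.92,-1.44) = (-1.0586,-1.8912)
  v6: (1-0.414)·(1.3,-2.89) + 0.414·(-0.6,-1.19) = (0.5134,-2.1862)
  v7: (1-0.414)·(3.15,-2.92) + 0.414·(-0.51,-0.14) = (1.6348,-1.7691)
Perimeter = Σ |v_{i+1} − v_i|:
  edge 1→2: √(-1.2289² + 0.8136²) = 1.4738 (running 1.4738)
  edge 2→3: √(-2.4254² + -0.2062²) = 2.4341 (running 3.9079)
  edge 3→4: √(-1.2040² + -0.4927²) = 1.3009 (running 5.2089)
  edge 4→5: √(1.9819² + -3.7526²) = 4.2438 (running 9.4527)
  edge 5→6: √(1.5720² + -0.2950²) = 1.5994 (running 11.0521)
  edge 6→7: √(1.1214² + 0.4171²) = 1.1964 (running 12.2485)
  edge 7→1: √(0.1831² + 3.5158²) = 3.5206 (running 15.7691)
Perimeter = 15.7691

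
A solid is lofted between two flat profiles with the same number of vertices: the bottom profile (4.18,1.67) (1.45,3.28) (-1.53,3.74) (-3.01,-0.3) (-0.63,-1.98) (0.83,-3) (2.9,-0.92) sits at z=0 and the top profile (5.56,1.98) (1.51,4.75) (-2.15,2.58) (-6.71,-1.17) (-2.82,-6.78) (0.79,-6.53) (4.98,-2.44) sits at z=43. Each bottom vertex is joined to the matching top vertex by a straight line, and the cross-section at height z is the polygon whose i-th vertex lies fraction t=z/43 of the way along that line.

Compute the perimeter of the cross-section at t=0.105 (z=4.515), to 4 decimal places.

Cross-section at t=0.105: each vertex is (1-t)·p0[i] + t·p1[i].
  v1: (1-0.105)·(4.18,1.67) + 0.105·(5.56,1.98) = (4.3249,1.7026)
  v2: (1-0.105)·(1.45,3.28) + 0.105·(1.51,4.75) = (1.4563,3.4343)
  v3: (1-0.105)·(-1.53,3.74) + 0.105·(-2.15,2.58) = (-1.5951,3.6182)
  v4: (1-0.105)·(-3.01,-0.3) + 0.105·(-6.71,-1.17) = (-3.3985,-0.3913)
  v5: (1-0.105)·(-0.63,-1.98) + 0.105·(-2.82,-6.78) = (-0.8599,-2.4840)
  v6: (1-0.105)·(0.83,-3) + 0.105·(0.79,-6.53) = (0.8258,-3.3706)
  v7: (1-0.105)·(2.9,-0.92) + 0.105·(4.98,-2.44) = (3.1184,-1.0796)
Perimeter = Σ |v_{i+1} − v_i|:
  edge 1→2: √(-2.8686² + 1.7318²) = 3.3508 (running 3.3508)
  edge 2→3: √(-3.0514² + 0.1839²) = 3.0569 (running 6.4078)
  edge 3→4: √(-1.8034² + -4.0095²) = 4.3964 (running 10.8042)
  edge 4→5: √(2.5386² + -2.0926²) = 3.2899 (running 14.0941)
  edge 5→6: √(1.6858² + -0.8866²) = 1.9047 (running 15.9988)
  edge 6→7: √(2.2926² + 2.2910²) = 3.2411 (running 19.2399)
  edge 7→1: √(1.2065² + 2.7822²) = 3.0325 (running 22.2724)
Perimeter = 22.2724

Perimeter at t=0.105: 22.2724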